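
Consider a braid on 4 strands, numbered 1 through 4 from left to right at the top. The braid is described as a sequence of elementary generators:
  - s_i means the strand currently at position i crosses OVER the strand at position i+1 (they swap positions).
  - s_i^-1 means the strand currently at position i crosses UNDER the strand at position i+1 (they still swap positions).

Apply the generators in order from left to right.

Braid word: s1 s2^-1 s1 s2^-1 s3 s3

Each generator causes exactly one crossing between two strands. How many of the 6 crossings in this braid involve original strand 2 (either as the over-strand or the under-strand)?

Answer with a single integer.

Gen 1: crossing 1x2. Involves strand 2? yes. Count so far: 1
Gen 2: crossing 1x3. Involves strand 2? no. Count so far: 1
Gen 3: crossing 2x3. Involves strand 2? yes. Count so far: 2
Gen 4: crossing 2x1. Involves strand 2? yes. Count so far: 3
Gen 5: crossing 2x4. Involves strand 2? yes. Count so far: 4
Gen 6: crossing 4x2. Involves strand 2? yes. Count so far: 5

Answer: 5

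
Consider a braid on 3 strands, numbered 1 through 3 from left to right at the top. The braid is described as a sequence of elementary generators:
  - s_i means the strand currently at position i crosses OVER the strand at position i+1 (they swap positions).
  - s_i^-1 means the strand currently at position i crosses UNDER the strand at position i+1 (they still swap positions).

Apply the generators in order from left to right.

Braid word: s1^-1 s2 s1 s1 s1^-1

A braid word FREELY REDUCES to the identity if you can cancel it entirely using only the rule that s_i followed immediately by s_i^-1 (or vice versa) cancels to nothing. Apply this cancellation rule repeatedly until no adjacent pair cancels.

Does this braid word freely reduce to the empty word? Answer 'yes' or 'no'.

Gen 1 (s1^-1): push. Stack: [s1^-1]
Gen 2 (s2): push. Stack: [s1^-1 s2]
Gen 3 (s1): push. Stack: [s1^-1 s2 s1]
Gen 4 (s1): push. Stack: [s1^-1 s2 s1 s1]
Gen 5 (s1^-1): cancels prior s1. Stack: [s1^-1 s2 s1]
Reduced word: s1^-1 s2 s1

Answer: no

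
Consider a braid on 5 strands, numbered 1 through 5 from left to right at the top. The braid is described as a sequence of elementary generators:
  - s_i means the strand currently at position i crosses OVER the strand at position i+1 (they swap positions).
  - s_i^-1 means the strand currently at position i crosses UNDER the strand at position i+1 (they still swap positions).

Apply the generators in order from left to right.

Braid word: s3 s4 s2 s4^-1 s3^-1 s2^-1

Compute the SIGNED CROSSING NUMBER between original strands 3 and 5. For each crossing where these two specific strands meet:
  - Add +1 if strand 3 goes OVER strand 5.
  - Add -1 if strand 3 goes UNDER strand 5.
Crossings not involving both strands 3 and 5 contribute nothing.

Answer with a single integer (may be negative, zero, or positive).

Answer: 2

Derivation:
Gen 1: crossing 3x4. Both 3&5? no. Sum: 0
Gen 2: 3 over 5. Both 3&5? yes. Contrib: +1. Sum: 1
Gen 3: crossing 2x4. Both 3&5? no. Sum: 1
Gen 4: 5 under 3. Both 3&5? yes. Contrib: +1. Sum: 2
Gen 5: crossing 2x3. Both 3&5? no. Sum: 2
Gen 6: crossing 4x3. Both 3&5? no. Sum: 2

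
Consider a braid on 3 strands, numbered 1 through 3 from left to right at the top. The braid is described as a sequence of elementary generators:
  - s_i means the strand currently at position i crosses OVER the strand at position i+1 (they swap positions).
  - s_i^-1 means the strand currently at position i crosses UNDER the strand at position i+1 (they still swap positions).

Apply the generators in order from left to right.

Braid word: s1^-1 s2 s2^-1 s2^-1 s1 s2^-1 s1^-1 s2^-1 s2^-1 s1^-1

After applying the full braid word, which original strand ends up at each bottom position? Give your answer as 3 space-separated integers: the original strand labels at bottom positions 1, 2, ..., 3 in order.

Answer: 3 1 2

Derivation:
Gen 1 (s1^-1): strand 1 crosses under strand 2. Perm now: [2 1 3]
Gen 2 (s2): strand 1 crosses over strand 3. Perm now: [2 3 1]
Gen 3 (s2^-1): strand 3 crosses under strand 1. Perm now: [2 1 3]
Gen 4 (s2^-1): strand 1 crosses under strand 3. Perm now: [2 3 1]
Gen 5 (s1): strand 2 crosses over strand 3. Perm now: [3 2 1]
Gen 6 (s2^-1): strand 2 crosses under strand 1. Perm now: [3 1 2]
Gen 7 (s1^-1): strand 3 crosses under strand 1. Perm now: [1 3 2]
Gen 8 (s2^-1): strand 3 crosses under strand 2. Perm now: [1 2 3]
Gen 9 (s2^-1): strand 2 crosses under strand 3. Perm now: [1 3 2]
Gen 10 (s1^-1): strand 1 crosses under strand 3. Perm now: [3 1 2]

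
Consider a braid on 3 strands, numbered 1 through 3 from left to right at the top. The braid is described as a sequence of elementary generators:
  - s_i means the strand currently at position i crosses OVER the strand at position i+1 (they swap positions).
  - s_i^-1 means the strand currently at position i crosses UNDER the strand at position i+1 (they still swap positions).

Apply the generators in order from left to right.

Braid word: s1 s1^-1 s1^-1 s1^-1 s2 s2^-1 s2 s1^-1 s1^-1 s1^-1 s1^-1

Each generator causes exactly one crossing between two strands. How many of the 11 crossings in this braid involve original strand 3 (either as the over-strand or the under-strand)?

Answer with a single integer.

Answer: 7

Derivation:
Gen 1: crossing 1x2. Involves strand 3? no. Count so far: 0
Gen 2: crossing 2x1. Involves strand 3? no. Count so far: 0
Gen 3: crossing 1x2. Involves strand 3? no. Count so far: 0
Gen 4: crossing 2x1. Involves strand 3? no. Count so far: 0
Gen 5: crossing 2x3. Involves strand 3? yes. Count so far: 1
Gen 6: crossing 3x2. Involves strand 3? yes. Count so far: 2
Gen 7: crossing 2x3. Involves strand 3? yes. Count so far: 3
Gen 8: crossing 1x3. Involves strand 3? yes. Count so far: 4
Gen 9: crossing 3x1. Involves strand 3? yes. Count so far: 5
Gen 10: crossing 1x3. Involves strand 3? yes. Count so far: 6
Gen 11: crossing 3x1. Involves strand 3? yes. Count so far: 7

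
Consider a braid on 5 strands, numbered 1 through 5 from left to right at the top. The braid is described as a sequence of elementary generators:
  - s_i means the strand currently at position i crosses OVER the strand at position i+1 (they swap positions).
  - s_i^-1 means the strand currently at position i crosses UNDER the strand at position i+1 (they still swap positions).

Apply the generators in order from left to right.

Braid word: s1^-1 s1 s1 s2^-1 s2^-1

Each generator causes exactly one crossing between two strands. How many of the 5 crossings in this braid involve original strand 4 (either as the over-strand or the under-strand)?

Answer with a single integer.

Answer: 0

Derivation:
Gen 1: crossing 1x2. Involves strand 4? no. Count so far: 0
Gen 2: crossing 2x1. Involves strand 4? no. Count so far: 0
Gen 3: crossing 1x2. Involves strand 4? no. Count so far: 0
Gen 4: crossing 1x3. Involves strand 4? no. Count so far: 0
Gen 5: crossing 3x1. Involves strand 4? no. Count so far: 0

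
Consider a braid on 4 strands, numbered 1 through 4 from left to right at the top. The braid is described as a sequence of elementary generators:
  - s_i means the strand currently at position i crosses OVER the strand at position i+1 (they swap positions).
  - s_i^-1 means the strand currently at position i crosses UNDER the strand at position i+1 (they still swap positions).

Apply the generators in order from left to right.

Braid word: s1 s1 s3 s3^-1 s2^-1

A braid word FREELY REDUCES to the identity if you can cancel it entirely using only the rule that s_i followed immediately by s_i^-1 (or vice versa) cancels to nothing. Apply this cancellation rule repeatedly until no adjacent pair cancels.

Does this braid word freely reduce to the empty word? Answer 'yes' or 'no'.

Gen 1 (s1): push. Stack: [s1]
Gen 2 (s1): push. Stack: [s1 s1]
Gen 3 (s3): push. Stack: [s1 s1 s3]
Gen 4 (s3^-1): cancels prior s3. Stack: [s1 s1]
Gen 5 (s2^-1): push. Stack: [s1 s1 s2^-1]
Reduced word: s1 s1 s2^-1

Answer: no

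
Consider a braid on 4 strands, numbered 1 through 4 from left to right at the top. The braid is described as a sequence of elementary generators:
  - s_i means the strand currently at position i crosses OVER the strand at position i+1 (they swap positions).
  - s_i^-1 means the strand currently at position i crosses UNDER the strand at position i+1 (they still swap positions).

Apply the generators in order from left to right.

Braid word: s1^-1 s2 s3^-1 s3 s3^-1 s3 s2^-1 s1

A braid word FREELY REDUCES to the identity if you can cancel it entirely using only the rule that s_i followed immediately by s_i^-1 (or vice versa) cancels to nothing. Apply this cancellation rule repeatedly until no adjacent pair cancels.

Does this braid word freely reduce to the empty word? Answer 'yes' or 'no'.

Gen 1 (s1^-1): push. Stack: [s1^-1]
Gen 2 (s2): push. Stack: [s1^-1 s2]
Gen 3 (s3^-1): push. Stack: [s1^-1 s2 s3^-1]
Gen 4 (s3): cancels prior s3^-1. Stack: [s1^-1 s2]
Gen 5 (s3^-1): push. Stack: [s1^-1 s2 s3^-1]
Gen 6 (s3): cancels prior s3^-1. Stack: [s1^-1 s2]
Gen 7 (s2^-1): cancels prior s2. Stack: [s1^-1]
Gen 8 (s1): cancels prior s1^-1. Stack: []
Reduced word: (empty)

Answer: yes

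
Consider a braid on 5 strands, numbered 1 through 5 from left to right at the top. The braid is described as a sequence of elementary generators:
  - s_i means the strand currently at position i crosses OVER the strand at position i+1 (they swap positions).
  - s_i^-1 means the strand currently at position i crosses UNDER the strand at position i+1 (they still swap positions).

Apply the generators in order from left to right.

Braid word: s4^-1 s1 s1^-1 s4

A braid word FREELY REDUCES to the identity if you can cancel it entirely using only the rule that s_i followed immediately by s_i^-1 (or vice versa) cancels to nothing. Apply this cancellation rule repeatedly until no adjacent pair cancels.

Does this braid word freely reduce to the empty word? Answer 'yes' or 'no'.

Answer: yes

Derivation:
Gen 1 (s4^-1): push. Stack: [s4^-1]
Gen 2 (s1): push. Stack: [s4^-1 s1]
Gen 3 (s1^-1): cancels prior s1. Stack: [s4^-1]
Gen 4 (s4): cancels prior s4^-1. Stack: []
Reduced word: (empty)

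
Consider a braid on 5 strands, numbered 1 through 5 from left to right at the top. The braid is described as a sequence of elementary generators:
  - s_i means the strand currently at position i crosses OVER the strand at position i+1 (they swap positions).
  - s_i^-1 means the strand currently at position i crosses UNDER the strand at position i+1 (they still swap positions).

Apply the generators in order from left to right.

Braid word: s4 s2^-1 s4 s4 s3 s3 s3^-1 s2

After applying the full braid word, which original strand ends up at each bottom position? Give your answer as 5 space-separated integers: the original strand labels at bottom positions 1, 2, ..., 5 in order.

Answer: 1 5 3 2 4

Derivation:
Gen 1 (s4): strand 4 crosses over strand 5. Perm now: [1 2 3 5 4]
Gen 2 (s2^-1): strand 2 crosses under strand 3. Perm now: [1 3 2 5 4]
Gen 3 (s4): strand 5 crosses over strand 4. Perm now: [1 3 2 4 5]
Gen 4 (s4): strand 4 crosses over strand 5. Perm now: [1 3 2 5 4]
Gen 5 (s3): strand 2 crosses over strand 5. Perm now: [1 3 5 2 4]
Gen 6 (s3): strand 5 crosses over strand 2. Perm now: [1 3 2 5 4]
Gen 7 (s3^-1): strand 2 crosses under strand 5. Perm now: [1 3 5 2 4]
Gen 8 (s2): strand 3 crosses over strand 5. Perm now: [1 5 3 2 4]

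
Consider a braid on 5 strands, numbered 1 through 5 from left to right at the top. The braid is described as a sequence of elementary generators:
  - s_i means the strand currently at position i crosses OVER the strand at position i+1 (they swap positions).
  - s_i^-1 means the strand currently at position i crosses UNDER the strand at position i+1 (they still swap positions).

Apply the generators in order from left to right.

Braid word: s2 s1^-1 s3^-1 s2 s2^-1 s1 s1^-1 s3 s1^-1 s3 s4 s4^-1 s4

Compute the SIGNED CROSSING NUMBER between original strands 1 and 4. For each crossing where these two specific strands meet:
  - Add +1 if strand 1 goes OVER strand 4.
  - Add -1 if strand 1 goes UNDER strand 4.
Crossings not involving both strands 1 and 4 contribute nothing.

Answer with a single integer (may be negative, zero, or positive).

Answer: 2

Derivation:
Gen 1: crossing 2x3. Both 1&4? no. Sum: 0
Gen 2: crossing 1x3. Both 1&4? no. Sum: 0
Gen 3: crossing 2x4. Both 1&4? no. Sum: 0
Gen 4: 1 over 4. Both 1&4? yes. Contrib: +1. Sum: 1
Gen 5: 4 under 1. Both 1&4? yes. Contrib: +1. Sum: 2
Gen 6: crossing 3x1. Both 1&4? no. Sum: 2
Gen 7: crossing 1x3. Both 1&4? no. Sum: 2
Gen 8: crossing 4x2. Both 1&4? no. Sum: 2
Gen 9: crossing 3x1. Both 1&4? no. Sum: 2
Gen 10: crossing 2x4. Both 1&4? no. Sum: 2
Gen 11: crossing 2x5. Both 1&4? no. Sum: 2
Gen 12: crossing 5x2. Both 1&4? no. Sum: 2
Gen 13: crossing 2x5. Both 1&4? no. Sum: 2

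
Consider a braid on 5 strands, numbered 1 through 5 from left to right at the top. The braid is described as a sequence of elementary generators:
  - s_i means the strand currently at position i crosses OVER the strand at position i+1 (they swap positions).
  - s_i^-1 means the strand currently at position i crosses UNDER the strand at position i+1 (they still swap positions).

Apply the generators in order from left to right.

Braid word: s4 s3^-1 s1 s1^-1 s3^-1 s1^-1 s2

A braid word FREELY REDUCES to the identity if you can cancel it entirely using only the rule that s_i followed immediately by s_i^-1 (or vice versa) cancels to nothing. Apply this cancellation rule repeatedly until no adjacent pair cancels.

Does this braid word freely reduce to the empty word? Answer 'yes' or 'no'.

Gen 1 (s4): push. Stack: [s4]
Gen 2 (s3^-1): push. Stack: [s4 s3^-1]
Gen 3 (s1): push. Stack: [s4 s3^-1 s1]
Gen 4 (s1^-1): cancels prior s1. Stack: [s4 s3^-1]
Gen 5 (s3^-1): push. Stack: [s4 s3^-1 s3^-1]
Gen 6 (s1^-1): push. Stack: [s4 s3^-1 s3^-1 s1^-1]
Gen 7 (s2): push. Stack: [s4 s3^-1 s3^-1 s1^-1 s2]
Reduced word: s4 s3^-1 s3^-1 s1^-1 s2

Answer: no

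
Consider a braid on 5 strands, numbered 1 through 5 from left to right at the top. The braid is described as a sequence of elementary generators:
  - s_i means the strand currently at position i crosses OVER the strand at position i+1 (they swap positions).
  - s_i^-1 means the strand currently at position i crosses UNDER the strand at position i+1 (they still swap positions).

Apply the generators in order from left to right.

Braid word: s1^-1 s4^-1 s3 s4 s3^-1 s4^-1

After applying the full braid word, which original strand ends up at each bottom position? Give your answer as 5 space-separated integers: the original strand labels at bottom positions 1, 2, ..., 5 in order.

Gen 1 (s1^-1): strand 1 crosses under strand 2. Perm now: [2 1 3 4 5]
Gen 2 (s4^-1): strand 4 crosses under strand 5. Perm now: [2 1 3 5 4]
Gen 3 (s3): strand 3 crosses over strand 5. Perm now: [2 1 5 3 4]
Gen 4 (s4): strand 3 crosses over strand 4. Perm now: [2 1 5 4 3]
Gen 5 (s3^-1): strand 5 crosses under strand 4. Perm now: [2 1 4 5 3]
Gen 6 (s4^-1): strand 5 crosses under strand 3. Perm now: [2 1 4 3 5]

Answer: 2 1 4 3 5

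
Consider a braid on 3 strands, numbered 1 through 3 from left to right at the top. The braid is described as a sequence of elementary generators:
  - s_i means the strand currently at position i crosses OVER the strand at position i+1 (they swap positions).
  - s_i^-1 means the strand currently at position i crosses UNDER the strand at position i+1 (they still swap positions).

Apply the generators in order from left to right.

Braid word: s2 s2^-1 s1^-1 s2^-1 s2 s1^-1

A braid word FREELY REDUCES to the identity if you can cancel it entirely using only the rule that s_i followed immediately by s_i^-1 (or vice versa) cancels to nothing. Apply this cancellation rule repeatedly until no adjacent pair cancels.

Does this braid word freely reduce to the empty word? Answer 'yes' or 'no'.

Gen 1 (s2): push. Stack: [s2]
Gen 2 (s2^-1): cancels prior s2. Stack: []
Gen 3 (s1^-1): push. Stack: [s1^-1]
Gen 4 (s2^-1): push. Stack: [s1^-1 s2^-1]
Gen 5 (s2): cancels prior s2^-1. Stack: [s1^-1]
Gen 6 (s1^-1): push. Stack: [s1^-1 s1^-1]
Reduced word: s1^-1 s1^-1

Answer: no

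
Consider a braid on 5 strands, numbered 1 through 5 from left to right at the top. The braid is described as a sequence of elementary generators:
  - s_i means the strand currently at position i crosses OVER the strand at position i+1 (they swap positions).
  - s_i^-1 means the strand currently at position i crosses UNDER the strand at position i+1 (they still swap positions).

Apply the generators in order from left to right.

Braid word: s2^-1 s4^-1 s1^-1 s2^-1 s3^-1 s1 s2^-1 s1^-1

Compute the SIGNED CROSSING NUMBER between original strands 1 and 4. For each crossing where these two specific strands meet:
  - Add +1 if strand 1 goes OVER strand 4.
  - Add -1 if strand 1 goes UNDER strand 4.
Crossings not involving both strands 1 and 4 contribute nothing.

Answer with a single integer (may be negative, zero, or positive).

Gen 1: crossing 2x3. Both 1&4? no. Sum: 0
Gen 2: crossing 4x5. Both 1&4? no. Sum: 0
Gen 3: crossing 1x3. Both 1&4? no. Sum: 0
Gen 4: crossing 1x2. Both 1&4? no. Sum: 0
Gen 5: crossing 1x5. Both 1&4? no. Sum: 0
Gen 6: crossing 3x2. Both 1&4? no. Sum: 0
Gen 7: crossing 3x5. Both 1&4? no. Sum: 0
Gen 8: crossing 2x5. Both 1&4? no. Sum: 0

Answer: 0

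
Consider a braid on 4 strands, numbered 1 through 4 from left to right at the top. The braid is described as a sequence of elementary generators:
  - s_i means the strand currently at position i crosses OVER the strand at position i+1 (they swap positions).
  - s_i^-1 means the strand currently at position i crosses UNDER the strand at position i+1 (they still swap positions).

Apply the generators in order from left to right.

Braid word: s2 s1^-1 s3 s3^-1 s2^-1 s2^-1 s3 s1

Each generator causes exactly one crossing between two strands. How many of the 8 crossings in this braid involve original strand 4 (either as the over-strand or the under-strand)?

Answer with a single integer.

Gen 1: crossing 2x3. Involves strand 4? no. Count so far: 0
Gen 2: crossing 1x3. Involves strand 4? no. Count so far: 0
Gen 3: crossing 2x4. Involves strand 4? yes. Count so far: 1
Gen 4: crossing 4x2. Involves strand 4? yes. Count so far: 2
Gen 5: crossing 1x2. Involves strand 4? no. Count so far: 2
Gen 6: crossing 2x1. Involves strand 4? no. Count so far: 2
Gen 7: crossing 2x4. Involves strand 4? yes. Count so far: 3
Gen 8: crossing 3x1. Involves strand 4? no. Count so far: 3

Answer: 3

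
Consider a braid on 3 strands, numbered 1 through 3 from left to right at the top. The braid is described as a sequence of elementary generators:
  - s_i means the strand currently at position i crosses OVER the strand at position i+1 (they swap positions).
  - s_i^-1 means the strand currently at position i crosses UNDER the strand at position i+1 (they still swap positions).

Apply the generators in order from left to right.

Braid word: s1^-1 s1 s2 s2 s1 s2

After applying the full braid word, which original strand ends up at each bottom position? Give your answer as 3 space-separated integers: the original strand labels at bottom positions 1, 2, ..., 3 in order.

Answer: 2 3 1

Derivation:
Gen 1 (s1^-1): strand 1 crosses under strand 2. Perm now: [2 1 3]
Gen 2 (s1): strand 2 crosses over strand 1. Perm now: [1 2 3]
Gen 3 (s2): strand 2 crosses over strand 3. Perm now: [1 3 2]
Gen 4 (s2): strand 3 crosses over strand 2. Perm now: [1 2 3]
Gen 5 (s1): strand 1 crosses over strand 2. Perm now: [2 1 3]
Gen 6 (s2): strand 1 crosses over strand 3. Perm now: [2 3 1]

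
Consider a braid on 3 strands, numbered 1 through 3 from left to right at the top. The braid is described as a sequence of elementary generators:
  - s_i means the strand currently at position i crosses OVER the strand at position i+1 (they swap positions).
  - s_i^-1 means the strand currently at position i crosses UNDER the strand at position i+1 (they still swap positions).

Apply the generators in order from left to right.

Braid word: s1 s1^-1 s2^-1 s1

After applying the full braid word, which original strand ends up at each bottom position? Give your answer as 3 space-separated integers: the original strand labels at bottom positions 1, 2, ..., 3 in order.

Gen 1 (s1): strand 1 crosses over strand 2. Perm now: [2 1 3]
Gen 2 (s1^-1): strand 2 crosses under strand 1. Perm now: [1 2 3]
Gen 3 (s2^-1): strand 2 crosses under strand 3. Perm now: [1 3 2]
Gen 4 (s1): strand 1 crosses over strand 3. Perm now: [3 1 2]

Answer: 3 1 2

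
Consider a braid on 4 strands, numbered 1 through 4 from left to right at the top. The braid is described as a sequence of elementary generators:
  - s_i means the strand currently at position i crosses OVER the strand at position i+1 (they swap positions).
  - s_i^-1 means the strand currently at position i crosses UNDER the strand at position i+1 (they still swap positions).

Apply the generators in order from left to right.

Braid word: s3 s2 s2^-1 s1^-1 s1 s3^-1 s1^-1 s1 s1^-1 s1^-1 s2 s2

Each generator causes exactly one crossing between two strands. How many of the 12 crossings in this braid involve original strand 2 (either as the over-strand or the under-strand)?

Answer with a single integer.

Answer: 10

Derivation:
Gen 1: crossing 3x4. Involves strand 2? no. Count so far: 0
Gen 2: crossing 2x4. Involves strand 2? yes. Count so far: 1
Gen 3: crossing 4x2. Involves strand 2? yes. Count so far: 2
Gen 4: crossing 1x2. Involves strand 2? yes. Count so far: 3
Gen 5: crossing 2x1. Involves strand 2? yes. Count so far: 4
Gen 6: crossing 4x3. Involves strand 2? no. Count so far: 4
Gen 7: crossing 1x2. Involves strand 2? yes. Count so far: 5
Gen 8: crossing 2x1. Involves strand 2? yes. Count so far: 6
Gen 9: crossing 1x2. Involves strand 2? yes. Count so far: 7
Gen 10: crossing 2x1. Involves strand 2? yes. Count so far: 8
Gen 11: crossing 2x3. Involves strand 2? yes. Count so far: 9
Gen 12: crossing 3x2. Involves strand 2? yes. Count so far: 10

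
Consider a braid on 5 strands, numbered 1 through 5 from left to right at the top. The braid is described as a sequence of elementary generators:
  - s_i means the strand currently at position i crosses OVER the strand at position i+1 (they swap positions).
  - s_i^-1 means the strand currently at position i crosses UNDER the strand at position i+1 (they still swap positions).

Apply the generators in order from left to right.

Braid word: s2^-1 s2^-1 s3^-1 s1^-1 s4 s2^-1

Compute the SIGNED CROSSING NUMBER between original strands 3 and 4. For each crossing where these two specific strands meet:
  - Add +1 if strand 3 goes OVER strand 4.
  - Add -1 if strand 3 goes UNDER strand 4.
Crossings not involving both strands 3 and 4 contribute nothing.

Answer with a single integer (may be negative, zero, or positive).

Gen 1: crossing 2x3. Both 3&4? no. Sum: 0
Gen 2: crossing 3x2. Both 3&4? no. Sum: 0
Gen 3: 3 under 4. Both 3&4? yes. Contrib: -1. Sum: -1
Gen 4: crossing 1x2. Both 3&4? no. Sum: -1
Gen 5: crossing 3x5. Both 3&4? no. Sum: -1
Gen 6: crossing 1x4. Both 3&4? no. Sum: -1

Answer: -1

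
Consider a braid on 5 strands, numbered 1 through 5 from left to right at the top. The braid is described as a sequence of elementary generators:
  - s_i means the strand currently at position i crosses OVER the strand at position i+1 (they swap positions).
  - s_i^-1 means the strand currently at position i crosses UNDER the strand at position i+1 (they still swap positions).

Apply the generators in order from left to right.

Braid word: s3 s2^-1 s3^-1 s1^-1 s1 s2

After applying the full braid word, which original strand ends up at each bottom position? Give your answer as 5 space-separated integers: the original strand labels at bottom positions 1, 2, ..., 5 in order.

Gen 1 (s3): strand 3 crosses over strand 4. Perm now: [1 2 4 3 5]
Gen 2 (s2^-1): strand 2 crosses under strand 4. Perm now: [1 4 2 3 5]
Gen 3 (s3^-1): strand 2 crosses under strand 3. Perm now: [1 4 3 2 5]
Gen 4 (s1^-1): strand 1 crosses under strand 4. Perm now: [4 1 3 2 5]
Gen 5 (s1): strand 4 crosses over strand 1. Perm now: [1 4 3 2 5]
Gen 6 (s2): strand 4 crosses over strand 3. Perm now: [1 3 4 2 5]

Answer: 1 3 4 2 5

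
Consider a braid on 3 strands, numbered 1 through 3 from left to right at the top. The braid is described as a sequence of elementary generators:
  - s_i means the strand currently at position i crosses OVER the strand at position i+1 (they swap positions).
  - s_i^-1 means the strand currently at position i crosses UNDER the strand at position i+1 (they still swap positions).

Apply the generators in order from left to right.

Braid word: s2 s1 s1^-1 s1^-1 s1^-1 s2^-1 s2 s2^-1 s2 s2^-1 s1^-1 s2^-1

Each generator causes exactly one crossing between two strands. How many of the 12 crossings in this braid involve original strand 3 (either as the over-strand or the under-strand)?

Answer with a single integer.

Answer: 11

Derivation:
Gen 1: crossing 2x3. Involves strand 3? yes. Count so far: 1
Gen 2: crossing 1x3. Involves strand 3? yes. Count so far: 2
Gen 3: crossing 3x1. Involves strand 3? yes. Count so far: 3
Gen 4: crossing 1x3. Involves strand 3? yes. Count so far: 4
Gen 5: crossing 3x1. Involves strand 3? yes. Count so far: 5
Gen 6: crossing 3x2. Involves strand 3? yes. Count so far: 6
Gen 7: crossing 2x3. Involves strand 3? yes. Count so far: 7
Gen 8: crossing 3x2. Involves strand 3? yes. Count so far: 8
Gen 9: crossing 2x3. Involves strand 3? yes. Count so far: 9
Gen 10: crossing 3x2. Involves strand 3? yes. Count so far: 10
Gen 11: crossing 1x2. Involves strand 3? no. Count so far: 10
Gen 12: crossing 1x3. Involves strand 3? yes. Count so far: 11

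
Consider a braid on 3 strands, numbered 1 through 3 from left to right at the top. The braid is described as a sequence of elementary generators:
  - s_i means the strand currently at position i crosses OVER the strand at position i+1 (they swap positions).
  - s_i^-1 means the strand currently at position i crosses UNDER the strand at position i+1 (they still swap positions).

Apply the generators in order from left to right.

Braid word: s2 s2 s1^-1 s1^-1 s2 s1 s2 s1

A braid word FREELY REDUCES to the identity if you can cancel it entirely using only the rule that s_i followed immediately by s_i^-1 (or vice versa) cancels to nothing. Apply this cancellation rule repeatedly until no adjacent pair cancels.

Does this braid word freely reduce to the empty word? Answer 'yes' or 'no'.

Gen 1 (s2): push. Stack: [s2]
Gen 2 (s2): push. Stack: [s2 s2]
Gen 3 (s1^-1): push. Stack: [s2 s2 s1^-1]
Gen 4 (s1^-1): push. Stack: [s2 s2 s1^-1 s1^-1]
Gen 5 (s2): push. Stack: [s2 s2 s1^-1 s1^-1 s2]
Gen 6 (s1): push. Stack: [s2 s2 s1^-1 s1^-1 s2 s1]
Gen 7 (s2): push. Stack: [s2 s2 s1^-1 s1^-1 s2 s1 s2]
Gen 8 (s1): push. Stack: [s2 s2 s1^-1 s1^-1 s2 s1 s2 s1]
Reduced word: s2 s2 s1^-1 s1^-1 s2 s1 s2 s1

Answer: no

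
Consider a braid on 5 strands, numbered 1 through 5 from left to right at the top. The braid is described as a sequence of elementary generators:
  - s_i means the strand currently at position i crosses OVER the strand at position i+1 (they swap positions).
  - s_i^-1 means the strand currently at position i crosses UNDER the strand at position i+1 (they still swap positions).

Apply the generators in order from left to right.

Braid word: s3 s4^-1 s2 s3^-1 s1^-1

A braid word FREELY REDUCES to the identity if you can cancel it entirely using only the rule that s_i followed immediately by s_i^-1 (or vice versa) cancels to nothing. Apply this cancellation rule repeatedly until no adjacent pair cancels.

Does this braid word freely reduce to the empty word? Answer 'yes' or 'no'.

Gen 1 (s3): push. Stack: [s3]
Gen 2 (s4^-1): push. Stack: [s3 s4^-1]
Gen 3 (s2): push. Stack: [s3 s4^-1 s2]
Gen 4 (s3^-1): push. Stack: [s3 s4^-1 s2 s3^-1]
Gen 5 (s1^-1): push. Stack: [s3 s4^-1 s2 s3^-1 s1^-1]
Reduced word: s3 s4^-1 s2 s3^-1 s1^-1

Answer: no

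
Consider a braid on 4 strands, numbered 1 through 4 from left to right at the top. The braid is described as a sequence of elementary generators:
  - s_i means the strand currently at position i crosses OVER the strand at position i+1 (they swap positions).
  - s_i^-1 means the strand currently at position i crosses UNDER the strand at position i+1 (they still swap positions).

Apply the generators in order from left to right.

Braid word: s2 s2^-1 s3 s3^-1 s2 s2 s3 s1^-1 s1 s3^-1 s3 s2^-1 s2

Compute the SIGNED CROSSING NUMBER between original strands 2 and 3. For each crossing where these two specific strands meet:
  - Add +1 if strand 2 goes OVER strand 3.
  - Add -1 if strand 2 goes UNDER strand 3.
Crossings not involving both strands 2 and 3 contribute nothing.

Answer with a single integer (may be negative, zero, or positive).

Answer: 2

Derivation:
Gen 1: 2 over 3. Both 2&3? yes. Contrib: +1. Sum: 1
Gen 2: 3 under 2. Both 2&3? yes. Contrib: +1. Sum: 2
Gen 3: crossing 3x4. Both 2&3? no. Sum: 2
Gen 4: crossing 4x3. Both 2&3? no. Sum: 2
Gen 5: 2 over 3. Both 2&3? yes. Contrib: +1. Sum: 3
Gen 6: 3 over 2. Both 2&3? yes. Contrib: -1. Sum: 2
Gen 7: crossing 3x4. Both 2&3? no. Sum: 2
Gen 8: crossing 1x2. Both 2&3? no. Sum: 2
Gen 9: crossing 2x1. Both 2&3? no. Sum: 2
Gen 10: crossing 4x3. Both 2&3? no. Sum: 2
Gen 11: crossing 3x4. Both 2&3? no. Sum: 2
Gen 12: crossing 2x4. Both 2&3? no. Sum: 2
Gen 13: crossing 4x2. Both 2&3? no. Sum: 2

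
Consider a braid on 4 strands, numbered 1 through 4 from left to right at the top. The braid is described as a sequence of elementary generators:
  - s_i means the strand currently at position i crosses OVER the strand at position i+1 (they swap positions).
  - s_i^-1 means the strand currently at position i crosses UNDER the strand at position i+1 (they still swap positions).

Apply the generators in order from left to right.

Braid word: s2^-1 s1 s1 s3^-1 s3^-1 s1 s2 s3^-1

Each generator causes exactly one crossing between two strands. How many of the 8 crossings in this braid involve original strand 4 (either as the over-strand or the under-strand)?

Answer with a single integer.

Gen 1: crossing 2x3. Involves strand 4? no. Count so far: 0
Gen 2: crossing 1x3. Involves strand 4? no. Count so far: 0
Gen 3: crossing 3x1. Involves strand 4? no. Count so far: 0
Gen 4: crossing 2x4. Involves strand 4? yes. Count so far: 1
Gen 5: crossing 4x2. Involves strand 4? yes. Count so far: 2
Gen 6: crossing 1x3. Involves strand 4? no. Count so far: 2
Gen 7: crossing 1x2. Involves strand 4? no. Count so far: 2
Gen 8: crossing 1x4. Involves strand 4? yes. Count so far: 3

Answer: 3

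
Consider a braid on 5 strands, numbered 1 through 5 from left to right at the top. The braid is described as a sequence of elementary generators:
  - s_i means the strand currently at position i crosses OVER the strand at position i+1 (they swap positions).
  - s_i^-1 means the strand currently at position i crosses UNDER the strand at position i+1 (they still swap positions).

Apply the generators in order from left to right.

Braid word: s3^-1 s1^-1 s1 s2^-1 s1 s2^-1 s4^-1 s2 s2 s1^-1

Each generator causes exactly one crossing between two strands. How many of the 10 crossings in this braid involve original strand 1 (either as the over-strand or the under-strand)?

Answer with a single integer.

Answer: 6

Derivation:
Gen 1: crossing 3x4. Involves strand 1? no. Count so far: 0
Gen 2: crossing 1x2. Involves strand 1? yes. Count so far: 1
Gen 3: crossing 2x1. Involves strand 1? yes. Count so far: 2
Gen 4: crossing 2x4. Involves strand 1? no. Count so far: 2
Gen 5: crossing 1x4. Involves strand 1? yes. Count so far: 3
Gen 6: crossing 1x2. Involves strand 1? yes. Count so far: 4
Gen 7: crossing 3x5. Involves strand 1? no. Count so far: 4
Gen 8: crossing 2x1. Involves strand 1? yes. Count so far: 5
Gen 9: crossing 1x2. Involves strand 1? yes. Count so far: 6
Gen 10: crossing 4x2. Involves strand 1? no. Count so far: 6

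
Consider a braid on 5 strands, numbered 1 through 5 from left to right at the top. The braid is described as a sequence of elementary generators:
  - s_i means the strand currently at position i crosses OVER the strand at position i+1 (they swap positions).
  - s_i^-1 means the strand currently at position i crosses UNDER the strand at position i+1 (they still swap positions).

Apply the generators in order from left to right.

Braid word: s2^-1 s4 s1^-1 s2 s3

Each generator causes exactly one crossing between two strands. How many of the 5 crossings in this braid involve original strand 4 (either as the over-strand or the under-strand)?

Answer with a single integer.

Answer: 1

Derivation:
Gen 1: crossing 2x3. Involves strand 4? no. Count so far: 0
Gen 2: crossing 4x5. Involves strand 4? yes. Count so far: 1
Gen 3: crossing 1x3. Involves strand 4? no. Count so far: 1
Gen 4: crossing 1x2. Involves strand 4? no. Count so far: 1
Gen 5: crossing 1x5. Involves strand 4? no. Count so far: 1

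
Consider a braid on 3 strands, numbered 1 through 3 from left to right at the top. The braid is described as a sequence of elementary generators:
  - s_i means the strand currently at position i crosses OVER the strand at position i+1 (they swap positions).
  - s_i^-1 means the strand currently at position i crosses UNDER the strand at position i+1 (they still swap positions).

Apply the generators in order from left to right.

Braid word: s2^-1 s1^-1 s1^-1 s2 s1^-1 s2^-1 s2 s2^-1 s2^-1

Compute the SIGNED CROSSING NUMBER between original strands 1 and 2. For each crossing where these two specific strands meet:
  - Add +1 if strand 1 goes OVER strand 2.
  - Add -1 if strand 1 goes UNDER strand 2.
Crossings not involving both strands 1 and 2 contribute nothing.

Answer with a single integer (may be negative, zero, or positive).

Gen 1: crossing 2x3. Both 1&2? no. Sum: 0
Gen 2: crossing 1x3. Both 1&2? no. Sum: 0
Gen 3: crossing 3x1. Both 1&2? no. Sum: 0
Gen 4: crossing 3x2. Both 1&2? no. Sum: 0
Gen 5: 1 under 2. Both 1&2? yes. Contrib: -1. Sum: -1
Gen 6: crossing 1x3. Both 1&2? no. Sum: -1
Gen 7: crossing 3x1. Both 1&2? no. Sum: -1
Gen 8: crossing 1x3. Both 1&2? no. Sum: -1
Gen 9: crossing 3x1. Both 1&2? no. Sum: -1

Answer: -1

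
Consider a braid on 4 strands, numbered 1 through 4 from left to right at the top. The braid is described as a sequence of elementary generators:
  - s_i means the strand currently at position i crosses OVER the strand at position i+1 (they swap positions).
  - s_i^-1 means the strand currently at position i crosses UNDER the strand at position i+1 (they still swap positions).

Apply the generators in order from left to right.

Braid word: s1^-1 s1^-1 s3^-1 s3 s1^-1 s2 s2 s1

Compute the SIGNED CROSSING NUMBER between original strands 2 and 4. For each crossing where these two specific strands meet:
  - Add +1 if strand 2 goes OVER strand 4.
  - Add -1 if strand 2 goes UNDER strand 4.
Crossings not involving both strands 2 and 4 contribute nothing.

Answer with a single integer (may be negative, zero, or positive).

Gen 1: crossing 1x2. Both 2&4? no. Sum: 0
Gen 2: crossing 2x1. Both 2&4? no. Sum: 0
Gen 3: crossing 3x4. Both 2&4? no. Sum: 0
Gen 4: crossing 4x3. Both 2&4? no. Sum: 0
Gen 5: crossing 1x2. Both 2&4? no. Sum: 0
Gen 6: crossing 1x3. Both 2&4? no. Sum: 0
Gen 7: crossing 3x1. Both 2&4? no. Sum: 0
Gen 8: crossing 2x1. Both 2&4? no. Sum: 0

Answer: 0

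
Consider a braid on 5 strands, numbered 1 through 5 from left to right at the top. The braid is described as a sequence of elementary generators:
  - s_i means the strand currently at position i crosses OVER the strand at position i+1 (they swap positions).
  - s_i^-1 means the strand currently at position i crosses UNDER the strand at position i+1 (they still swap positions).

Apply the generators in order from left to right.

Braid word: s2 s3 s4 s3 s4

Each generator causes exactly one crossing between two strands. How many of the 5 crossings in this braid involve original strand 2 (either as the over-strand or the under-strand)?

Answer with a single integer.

Answer: 4

Derivation:
Gen 1: crossing 2x3. Involves strand 2? yes. Count so far: 1
Gen 2: crossing 2x4. Involves strand 2? yes. Count so far: 2
Gen 3: crossing 2x5. Involves strand 2? yes. Count so far: 3
Gen 4: crossing 4x5. Involves strand 2? no. Count so far: 3
Gen 5: crossing 4x2. Involves strand 2? yes. Count so far: 4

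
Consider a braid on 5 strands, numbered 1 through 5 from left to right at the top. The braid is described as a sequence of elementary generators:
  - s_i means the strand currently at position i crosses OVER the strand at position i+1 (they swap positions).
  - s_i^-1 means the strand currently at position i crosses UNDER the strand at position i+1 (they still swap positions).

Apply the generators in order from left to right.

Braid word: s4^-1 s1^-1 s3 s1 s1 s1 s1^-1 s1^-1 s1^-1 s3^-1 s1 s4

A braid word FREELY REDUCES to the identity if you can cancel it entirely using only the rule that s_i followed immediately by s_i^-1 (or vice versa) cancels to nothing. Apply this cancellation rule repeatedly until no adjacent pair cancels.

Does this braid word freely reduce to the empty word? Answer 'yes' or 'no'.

Gen 1 (s4^-1): push. Stack: [s4^-1]
Gen 2 (s1^-1): push. Stack: [s4^-1 s1^-1]
Gen 3 (s3): push. Stack: [s4^-1 s1^-1 s3]
Gen 4 (s1): push. Stack: [s4^-1 s1^-1 s3 s1]
Gen 5 (s1): push. Stack: [s4^-1 s1^-1 s3 s1 s1]
Gen 6 (s1): push. Stack: [s4^-1 s1^-1 s3 s1 s1 s1]
Gen 7 (s1^-1): cancels prior s1. Stack: [s4^-1 s1^-1 s3 s1 s1]
Gen 8 (s1^-1): cancels prior s1. Stack: [s4^-1 s1^-1 s3 s1]
Gen 9 (s1^-1): cancels prior s1. Stack: [s4^-1 s1^-1 s3]
Gen 10 (s3^-1): cancels prior s3. Stack: [s4^-1 s1^-1]
Gen 11 (s1): cancels prior s1^-1. Stack: [s4^-1]
Gen 12 (s4): cancels prior s4^-1. Stack: []
Reduced word: (empty)

Answer: yes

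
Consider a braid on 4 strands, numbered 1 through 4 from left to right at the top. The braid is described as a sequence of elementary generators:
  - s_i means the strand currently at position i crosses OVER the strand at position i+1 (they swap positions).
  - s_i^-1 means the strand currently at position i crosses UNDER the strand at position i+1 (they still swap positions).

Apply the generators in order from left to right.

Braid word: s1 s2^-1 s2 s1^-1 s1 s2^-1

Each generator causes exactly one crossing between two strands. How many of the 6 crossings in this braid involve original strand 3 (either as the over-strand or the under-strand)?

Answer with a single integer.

Gen 1: crossing 1x2. Involves strand 3? no. Count so far: 0
Gen 2: crossing 1x3. Involves strand 3? yes. Count so far: 1
Gen 3: crossing 3x1. Involves strand 3? yes. Count so far: 2
Gen 4: crossing 2x1. Involves strand 3? no. Count so far: 2
Gen 5: crossing 1x2. Involves strand 3? no. Count so far: 2
Gen 6: crossing 1x3. Involves strand 3? yes. Count so far: 3

Answer: 3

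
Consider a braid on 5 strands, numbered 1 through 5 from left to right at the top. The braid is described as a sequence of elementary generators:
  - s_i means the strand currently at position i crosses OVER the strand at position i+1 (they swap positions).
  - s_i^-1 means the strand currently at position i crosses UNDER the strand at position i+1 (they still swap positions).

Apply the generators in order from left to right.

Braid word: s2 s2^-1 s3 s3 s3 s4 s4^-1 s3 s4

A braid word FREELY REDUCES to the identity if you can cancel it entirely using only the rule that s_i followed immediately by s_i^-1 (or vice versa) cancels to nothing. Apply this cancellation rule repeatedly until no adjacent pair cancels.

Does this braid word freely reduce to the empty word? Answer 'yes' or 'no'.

Gen 1 (s2): push. Stack: [s2]
Gen 2 (s2^-1): cancels prior s2. Stack: []
Gen 3 (s3): push. Stack: [s3]
Gen 4 (s3): push. Stack: [s3 s3]
Gen 5 (s3): push. Stack: [s3 s3 s3]
Gen 6 (s4): push. Stack: [s3 s3 s3 s4]
Gen 7 (s4^-1): cancels prior s4. Stack: [s3 s3 s3]
Gen 8 (s3): push. Stack: [s3 s3 s3 s3]
Gen 9 (s4): push. Stack: [s3 s3 s3 s3 s4]
Reduced word: s3 s3 s3 s3 s4

Answer: no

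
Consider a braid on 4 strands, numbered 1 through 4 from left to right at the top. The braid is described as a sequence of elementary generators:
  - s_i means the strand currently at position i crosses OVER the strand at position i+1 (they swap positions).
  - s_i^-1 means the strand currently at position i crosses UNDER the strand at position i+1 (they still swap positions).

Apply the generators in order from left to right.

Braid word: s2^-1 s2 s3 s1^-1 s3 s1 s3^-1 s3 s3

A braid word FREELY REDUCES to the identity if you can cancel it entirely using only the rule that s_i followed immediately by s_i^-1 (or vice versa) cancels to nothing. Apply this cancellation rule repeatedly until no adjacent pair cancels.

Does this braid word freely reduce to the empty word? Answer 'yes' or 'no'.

Gen 1 (s2^-1): push. Stack: [s2^-1]
Gen 2 (s2): cancels prior s2^-1. Stack: []
Gen 3 (s3): push. Stack: [s3]
Gen 4 (s1^-1): push. Stack: [s3 s1^-1]
Gen 5 (s3): push. Stack: [s3 s1^-1 s3]
Gen 6 (s1): push. Stack: [s3 s1^-1 s3 s1]
Gen 7 (s3^-1): push. Stack: [s3 s1^-1 s3 s1 s3^-1]
Gen 8 (s3): cancels prior s3^-1. Stack: [s3 s1^-1 s3 s1]
Gen 9 (s3): push. Stack: [s3 s1^-1 s3 s1 s3]
Reduced word: s3 s1^-1 s3 s1 s3

Answer: no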